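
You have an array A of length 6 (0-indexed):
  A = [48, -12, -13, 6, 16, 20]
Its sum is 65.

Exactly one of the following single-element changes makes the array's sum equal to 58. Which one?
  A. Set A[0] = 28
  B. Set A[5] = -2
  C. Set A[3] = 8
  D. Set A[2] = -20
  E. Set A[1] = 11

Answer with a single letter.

Answer: D

Derivation:
Option A: A[0] 48->28, delta=-20, new_sum=65+(-20)=45
Option B: A[5] 20->-2, delta=-22, new_sum=65+(-22)=43
Option C: A[3] 6->8, delta=2, new_sum=65+(2)=67
Option D: A[2] -13->-20, delta=-7, new_sum=65+(-7)=58 <-- matches target
Option E: A[1] -12->11, delta=23, new_sum=65+(23)=88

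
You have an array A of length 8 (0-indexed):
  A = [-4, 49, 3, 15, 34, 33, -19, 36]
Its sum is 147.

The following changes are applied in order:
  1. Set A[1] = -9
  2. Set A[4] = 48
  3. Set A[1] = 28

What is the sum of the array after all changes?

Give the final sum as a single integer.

Answer: 140

Derivation:
Initial sum: 147
Change 1: A[1] 49 -> -9, delta = -58, sum = 89
Change 2: A[4] 34 -> 48, delta = 14, sum = 103
Change 3: A[1] -9 -> 28, delta = 37, sum = 140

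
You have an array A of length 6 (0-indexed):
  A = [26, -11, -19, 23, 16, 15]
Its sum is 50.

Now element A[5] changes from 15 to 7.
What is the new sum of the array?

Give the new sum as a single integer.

Answer: 42

Derivation:
Old value at index 5: 15
New value at index 5: 7
Delta = 7 - 15 = -8
New sum = old_sum + delta = 50 + (-8) = 42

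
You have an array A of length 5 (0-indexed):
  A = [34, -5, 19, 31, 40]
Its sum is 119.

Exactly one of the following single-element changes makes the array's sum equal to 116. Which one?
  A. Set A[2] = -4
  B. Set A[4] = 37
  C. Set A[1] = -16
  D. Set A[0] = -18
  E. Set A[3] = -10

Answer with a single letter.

Answer: B

Derivation:
Option A: A[2] 19->-4, delta=-23, new_sum=119+(-23)=96
Option B: A[4] 40->37, delta=-3, new_sum=119+(-3)=116 <-- matches target
Option C: A[1] -5->-16, delta=-11, new_sum=119+(-11)=108
Option D: A[0] 34->-18, delta=-52, new_sum=119+(-52)=67
Option E: A[3] 31->-10, delta=-41, new_sum=119+(-41)=78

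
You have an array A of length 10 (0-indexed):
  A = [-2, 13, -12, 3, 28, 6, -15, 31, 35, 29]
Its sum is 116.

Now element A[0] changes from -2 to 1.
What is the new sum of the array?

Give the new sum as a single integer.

Answer: 119

Derivation:
Old value at index 0: -2
New value at index 0: 1
Delta = 1 - -2 = 3
New sum = old_sum + delta = 116 + (3) = 119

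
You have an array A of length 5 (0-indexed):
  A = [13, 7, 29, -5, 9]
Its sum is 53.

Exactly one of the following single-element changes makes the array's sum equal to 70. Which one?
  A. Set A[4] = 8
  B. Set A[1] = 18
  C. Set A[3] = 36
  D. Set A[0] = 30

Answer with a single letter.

Answer: D

Derivation:
Option A: A[4] 9->8, delta=-1, new_sum=53+(-1)=52
Option B: A[1] 7->18, delta=11, new_sum=53+(11)=64
Option C: A[3] -5->36, delta=41, new_sum=53+(41)=94
Option D: A[0] 13->30, delta=17, new_sum=53+(17)=70 <-- matches target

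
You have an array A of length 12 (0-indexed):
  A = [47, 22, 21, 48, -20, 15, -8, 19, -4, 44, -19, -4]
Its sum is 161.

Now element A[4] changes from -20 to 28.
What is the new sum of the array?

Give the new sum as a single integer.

Old value at index 4: -20
New value at index 4: 28
Delta = 28 - -20 = 48
New sum = old_sum + delta = 161 + (48) = 209

Answer: 209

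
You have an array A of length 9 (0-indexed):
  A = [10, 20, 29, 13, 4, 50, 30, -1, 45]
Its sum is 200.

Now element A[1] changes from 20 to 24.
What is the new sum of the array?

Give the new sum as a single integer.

Old value at index 1: 20
New value at index 1: 24
Delta = 24 - 20 = 4
New sum = old_sum + delta = 200 + (4) = 204

Answer: 204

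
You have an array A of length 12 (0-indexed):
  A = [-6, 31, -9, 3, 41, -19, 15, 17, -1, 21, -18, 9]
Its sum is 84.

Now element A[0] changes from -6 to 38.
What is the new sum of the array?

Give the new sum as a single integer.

Answer: 128

Derivation:
Old value at index 0: -6
New value at index 0: 38
Delta = 38 - -6 = 44
New sum = old_sum + delta = 84 + (44) = 128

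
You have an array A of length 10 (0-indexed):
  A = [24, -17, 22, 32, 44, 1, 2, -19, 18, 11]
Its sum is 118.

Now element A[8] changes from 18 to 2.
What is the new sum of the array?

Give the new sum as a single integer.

Old value at index 8: 18
New value at index 8: 2
Delta = 2 - 18 = -16
New sum = old_sum + delta = 118 + (-16) = 102

Answer: 102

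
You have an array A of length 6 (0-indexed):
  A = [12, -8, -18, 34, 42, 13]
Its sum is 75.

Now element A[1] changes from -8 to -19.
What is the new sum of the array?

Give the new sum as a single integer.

Old value at index 1: -8
New value at index 1: -19
Delta = -19 - -8 = -11
New sum = old_sum + delta = 75 + (-11) = 64

Answer: 64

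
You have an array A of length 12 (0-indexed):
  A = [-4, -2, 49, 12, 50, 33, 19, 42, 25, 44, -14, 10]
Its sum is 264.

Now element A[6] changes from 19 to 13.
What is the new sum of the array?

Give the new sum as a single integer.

Answer: 258

Derivation:
Old value at index 6: 19
New value at index 6: 13
Delta = 13 - 19 = -6
New sum = old_sum + delta = 264 + (-6) = 258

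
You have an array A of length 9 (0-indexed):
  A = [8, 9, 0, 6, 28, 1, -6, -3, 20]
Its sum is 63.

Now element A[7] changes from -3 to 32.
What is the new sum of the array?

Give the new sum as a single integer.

Answer: 98

Derivation:
Old value at index 7: -3
New value at index 7: 32
Delta = 32 - -3 = 35
New sum = old_sum + delta = 63 + (35) = 98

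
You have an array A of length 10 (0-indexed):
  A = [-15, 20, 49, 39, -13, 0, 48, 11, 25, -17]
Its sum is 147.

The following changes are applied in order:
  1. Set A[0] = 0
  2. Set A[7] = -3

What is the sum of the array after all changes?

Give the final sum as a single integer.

Initial sum: 147
Change 1: A[0] -15 -> 0, delta = 15, sum = 162
Change 2: A[7] 11 -> -3, delta = -14, sum = 148

Answer: 148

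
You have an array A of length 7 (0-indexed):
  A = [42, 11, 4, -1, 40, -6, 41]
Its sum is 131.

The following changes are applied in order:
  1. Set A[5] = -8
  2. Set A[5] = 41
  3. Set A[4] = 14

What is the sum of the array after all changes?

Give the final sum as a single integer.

Answer: 152

Derivation:
Initial sum: 131
Change 1: A[5] -6 -> -8, delta = -2, sum = 129
Change 2: A[5] -8 -> 41, delta = 49, sum = 178
Change 3: A[4] 40 -> 14, delta = -26, sum = 152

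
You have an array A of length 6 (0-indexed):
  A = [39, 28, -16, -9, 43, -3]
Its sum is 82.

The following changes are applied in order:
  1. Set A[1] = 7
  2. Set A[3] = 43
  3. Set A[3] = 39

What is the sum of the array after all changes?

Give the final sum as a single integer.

Initial sum: 82
Change 1: A[1] 28 -> 7, delta = -21, sum = 61
Change 2: A[3] -9 -> 43, delta = 52, sum = 113
Change 3: A[3] 43 -> 39, delta = -4, sum = 109

Answer: 109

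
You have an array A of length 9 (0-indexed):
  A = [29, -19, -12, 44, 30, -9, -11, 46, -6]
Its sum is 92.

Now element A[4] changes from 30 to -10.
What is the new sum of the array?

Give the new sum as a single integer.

Answer: 52

Derivation:
Old value at index 4: 30
New value at index 4: -10
Delta = -10 - 30 = -40
New sum = old_sum + delta = 92 + (-40) = 52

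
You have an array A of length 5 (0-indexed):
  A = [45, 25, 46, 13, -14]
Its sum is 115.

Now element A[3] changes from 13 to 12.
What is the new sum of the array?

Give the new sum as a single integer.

Answer: 114

Derivation:
Old value at index 3: 13
New value at index 3: 12
Delta = 12 - 13 = -1
New sum = old_sum + delta = 115 + (-1) = 114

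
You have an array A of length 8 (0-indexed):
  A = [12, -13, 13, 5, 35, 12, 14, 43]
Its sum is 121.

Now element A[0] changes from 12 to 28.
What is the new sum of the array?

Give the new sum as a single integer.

Old value at index 0: 12
New value at index 0: 28
Delta = 28 - 12 = 16
New sum = old_sum + delta = 121 + (16) = 137

Answer: 137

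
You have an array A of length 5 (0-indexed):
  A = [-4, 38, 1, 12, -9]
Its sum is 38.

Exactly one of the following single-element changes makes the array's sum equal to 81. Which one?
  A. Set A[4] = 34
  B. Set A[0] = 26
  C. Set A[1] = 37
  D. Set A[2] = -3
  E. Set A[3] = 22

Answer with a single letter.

Option A: A[4] -9->34, delta=43, new_sum=38+(43)=81 <-- matches target
Option B: A[0] -4->26, delta=30, new_sum=38+(30)=68
Option C: A[1] 38->37, delta=-1, new_sum=38+(-1)=37
Option D: A[2] 1->-3, delta=-4, new_sum=38+(-4)=34
Option E: A[3] 12->22, delta=10, new_sum=38+(10)=48

Answer: A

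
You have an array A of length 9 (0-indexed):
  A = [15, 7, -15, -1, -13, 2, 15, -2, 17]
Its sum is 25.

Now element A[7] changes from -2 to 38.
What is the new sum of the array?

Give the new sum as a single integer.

Answer: 65

Derivation:
Old value at index 7: -2
New value at index 7: 38
Delta = 38 - -2 = 40
New sum = old_sum + delta = 25 + (40) = 65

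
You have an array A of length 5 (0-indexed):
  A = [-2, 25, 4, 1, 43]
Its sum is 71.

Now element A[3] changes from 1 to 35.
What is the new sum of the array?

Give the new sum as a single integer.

Answer: 105

Derivation:
Old value at index 3: 1
New value at index 3: 35
Delta = 35 - 1 = 34
New sum = old_sum + delta = 71 + (34) = 105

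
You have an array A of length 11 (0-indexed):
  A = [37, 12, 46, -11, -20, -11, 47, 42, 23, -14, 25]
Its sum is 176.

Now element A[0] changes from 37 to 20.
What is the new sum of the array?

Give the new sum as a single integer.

Old value at index 0: 37
New value at index 0: 20
Delta = 20 - 37 = -17
New sum = old_sum + delta = 176 + (-17) = 159

Answer: 159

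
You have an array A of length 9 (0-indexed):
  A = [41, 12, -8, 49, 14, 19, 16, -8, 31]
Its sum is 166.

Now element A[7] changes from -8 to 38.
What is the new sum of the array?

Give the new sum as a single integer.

Answer: 212

Derivation:
Old value at index 7: -8
New value at index 7: 38
Delta = 38 - -8 = 46
New sum = old_sum + delta = 166 + (46) = 212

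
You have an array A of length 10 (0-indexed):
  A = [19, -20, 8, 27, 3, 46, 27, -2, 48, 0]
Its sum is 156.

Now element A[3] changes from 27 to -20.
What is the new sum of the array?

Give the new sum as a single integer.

Old value at index 3: 27
New value at index 3: -20
Delta = -20 - 27 = -47
New sum = old_sum + delta = 156 + (-47) = 109

Answer: 109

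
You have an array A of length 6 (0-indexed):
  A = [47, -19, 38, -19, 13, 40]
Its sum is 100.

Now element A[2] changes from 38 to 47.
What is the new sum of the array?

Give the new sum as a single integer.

Old value at index 2: 38
New value at index 2: 47
Delta = 47 - 38 = 9
New sum = old_sum + delta = 100 + (9) = 109

Answer: 109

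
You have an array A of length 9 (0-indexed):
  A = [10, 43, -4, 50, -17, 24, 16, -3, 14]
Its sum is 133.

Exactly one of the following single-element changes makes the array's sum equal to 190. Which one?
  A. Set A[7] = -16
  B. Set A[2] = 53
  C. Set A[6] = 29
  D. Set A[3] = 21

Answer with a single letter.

Option A: A[7] -3->-16, delta=-13, new_sum=133+(-13)=120
Option B: A[2] -4->53, delta=57, new_sum=133+(57)=190 <-- matches target
Option C: A[6] 16->29, delta=13, new_sum=133+(13)=146
Option D: A[3] 50->21, delta=-29, new_sum=133+(-29)=104

Answer: B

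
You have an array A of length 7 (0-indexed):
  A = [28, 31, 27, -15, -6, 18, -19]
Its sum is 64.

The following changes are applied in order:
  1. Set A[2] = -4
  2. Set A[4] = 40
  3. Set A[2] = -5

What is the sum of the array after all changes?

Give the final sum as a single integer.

Initial sum: 64
Change 1: A[2] 27 -> -4, delta = -31, sum = 33
Change 2: A[4] -6 -> 40, delta = 46, sum = 79
Change 3: A[2] -4 -> -5, delta = -1, sum = 78

Answer: 78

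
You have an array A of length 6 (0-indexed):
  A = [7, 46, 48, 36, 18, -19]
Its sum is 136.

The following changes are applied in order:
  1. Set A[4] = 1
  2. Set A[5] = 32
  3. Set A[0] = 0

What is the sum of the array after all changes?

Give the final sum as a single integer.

Initial sum: 136
Change 1: A[4] 18 -> 1, delta = -17, sum = 119
Change 2: A[5] -19 -> 32, delta = 51, sum = 170
Change 3: A[0] 7 -> 0, delta = -7, sum = 163

Answer: 163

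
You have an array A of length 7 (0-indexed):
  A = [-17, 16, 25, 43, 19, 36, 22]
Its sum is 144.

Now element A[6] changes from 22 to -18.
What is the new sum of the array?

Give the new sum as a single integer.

Answer: 104

Derivation:
Old value at index 6: 22
New value at index 6: -18
Delta = -18 - 22 = -40
New sum = old_sum + delta = 144 + (-40) = 104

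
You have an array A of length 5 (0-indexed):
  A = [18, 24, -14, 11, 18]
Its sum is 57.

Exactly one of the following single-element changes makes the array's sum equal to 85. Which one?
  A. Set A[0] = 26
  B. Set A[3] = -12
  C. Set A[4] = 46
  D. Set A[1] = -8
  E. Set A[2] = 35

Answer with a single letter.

Option A: A[0] 18->26, delta=8, new_sum=57+(8)=65
Option B: A[3] 11->-12, delta=-23, new_sum=57+(-23)=34
Option C: A[4] 18->46, delta=28, new_sum=57+(28)=85 <-- matches target
Option D: A[1] 24->-8, delta=-32, new_sum=57+(-32)=25
Option E: A[2] -14->35, delta=49, new_sum=57+(49)=106

Answer: C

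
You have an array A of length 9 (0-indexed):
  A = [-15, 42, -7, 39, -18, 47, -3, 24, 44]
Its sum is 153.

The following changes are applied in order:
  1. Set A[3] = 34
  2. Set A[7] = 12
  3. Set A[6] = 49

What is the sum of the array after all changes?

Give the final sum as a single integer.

Initial sum: 153
Change 1: A[3] 39 -> 34, delta = -5, sum = 148
Change 2: A[7] 24 -> 12, delta = -12, sum = 136
Change 3: A[6] -3 -> 49, delta = 52, sum = 188

Answer: 188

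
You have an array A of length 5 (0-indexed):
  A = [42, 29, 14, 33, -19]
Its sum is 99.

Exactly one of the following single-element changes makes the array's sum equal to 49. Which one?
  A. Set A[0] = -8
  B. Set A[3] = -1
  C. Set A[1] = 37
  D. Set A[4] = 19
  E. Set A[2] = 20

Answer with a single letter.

Answer: A

Derivation:
Option A: A[0] 42->-8, delta=-50, new_sum=99+(-50)=49 <-- matches target
Option B: A[3] 33->-1, delta=-34, new_sum=99+(-34)=65
Option C: A[1] 29->37, delta=8, new_sum=99+(8)=107
Option D: A[4] -19->19, delta=38, new_sum=99+(38)=137
Option E: A[2] 14->20, delta=6, new_sum=99+(6)=105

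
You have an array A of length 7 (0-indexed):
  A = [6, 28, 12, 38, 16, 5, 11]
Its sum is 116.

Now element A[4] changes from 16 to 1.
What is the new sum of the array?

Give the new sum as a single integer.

Old value at index 4: 16
New value at index 4: 1
Delta = 1 - 16 = -15
New sum = old_sum + delta = 116 + (-15) = 101

Answer: 101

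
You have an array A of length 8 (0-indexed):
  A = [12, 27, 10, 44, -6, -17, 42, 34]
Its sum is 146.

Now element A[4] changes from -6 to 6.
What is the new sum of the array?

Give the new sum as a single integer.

Old value at index 4: -6
New value at index 4: 6
Delta = 6 - -6 = 12
New sum = old_sum + delta = 146 + (12) = 158

Answer: 158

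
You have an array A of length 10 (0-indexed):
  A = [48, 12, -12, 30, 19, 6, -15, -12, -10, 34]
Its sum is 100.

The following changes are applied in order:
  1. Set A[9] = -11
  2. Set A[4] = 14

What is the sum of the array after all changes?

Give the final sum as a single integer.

Answer: 50

Derivation:
Initial sum: 100
Change 1: A[9] 34 -> -11, delta = -45, sum = 55
Change 2: A[4] 19 -> 14, delta = -5, sum = 50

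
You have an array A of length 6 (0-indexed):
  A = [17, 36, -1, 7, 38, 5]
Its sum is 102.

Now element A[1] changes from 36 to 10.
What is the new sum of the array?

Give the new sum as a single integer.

Old value at index 1: 36
New value at index 1: 10
Delta = 10 - 36 = -26
New sum = old_sum + delta = 102 + (-26) = 76

Answer: 76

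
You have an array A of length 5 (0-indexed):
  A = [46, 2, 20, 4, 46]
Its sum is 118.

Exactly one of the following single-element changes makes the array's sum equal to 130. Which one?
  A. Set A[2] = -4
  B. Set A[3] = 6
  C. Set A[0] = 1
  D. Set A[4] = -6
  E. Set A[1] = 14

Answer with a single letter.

Option A: A[2] 20->-4, delta=-24, new_sum=118+(-24)=94
Option B: A[3] 4->6, delta=2, new_sum=118+(2)=120
Option C: A[0] 46->1, delta=-45, new_sum=118+(-45)=73
Option D: A[4] 46->-6, delta=-52, new_sum=118+(-52)=66
Option E: A[1] 2->14, delta=12, new_sum=118+(12)=130 <-- matches target

Answer: E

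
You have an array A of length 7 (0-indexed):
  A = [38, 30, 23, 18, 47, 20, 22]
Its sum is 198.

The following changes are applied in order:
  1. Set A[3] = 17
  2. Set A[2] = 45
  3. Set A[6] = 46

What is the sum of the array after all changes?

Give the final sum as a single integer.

Initial sum: 198
Change 1: A[3] 18 -> 17, delta = -1, sum = 197
Change 2: A[2] 23 -> 45, delta = 22, sum = 219
Change 3: A[6] 22 -> 46, delta = 24, sum = 243

Answer: 243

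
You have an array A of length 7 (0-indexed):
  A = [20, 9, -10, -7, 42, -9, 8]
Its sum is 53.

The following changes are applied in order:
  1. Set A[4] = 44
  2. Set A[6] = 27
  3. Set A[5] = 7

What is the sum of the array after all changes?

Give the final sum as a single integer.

Initial sum: 53
Change 1: A[4] 42 -> 44, delta = 2, sum = 55
Change 2: A[6] 8 -> 27, delta = 19, sum = 74
Change 3: A[5] -9 -> 7, delta = 16, sum = 90

Answer: 90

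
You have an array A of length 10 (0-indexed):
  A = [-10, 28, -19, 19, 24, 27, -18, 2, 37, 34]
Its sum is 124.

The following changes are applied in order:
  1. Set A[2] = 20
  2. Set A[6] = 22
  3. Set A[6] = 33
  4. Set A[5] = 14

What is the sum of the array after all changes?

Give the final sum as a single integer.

Initial sum: 124
Change 1: A[2] -19 -> 20, delta = 39, sum = 163
Change 2: A[6] -18 -> 22, delta = 40, sum = 203
Change 3: A[6] 22 -> 33, delta = 11, sum = 214
Change 4: A[5] 27 -> 14, delta = -13, sum = 201

Answer: 201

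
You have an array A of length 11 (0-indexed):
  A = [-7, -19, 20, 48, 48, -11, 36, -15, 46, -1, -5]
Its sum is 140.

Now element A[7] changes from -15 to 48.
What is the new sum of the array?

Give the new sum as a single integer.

Old value at index 7: -15
New value at index 7: 48
Delta = 48 - -15 = 63
New sum = old_sum + delta = 140 + (63) = 203

Answer: 203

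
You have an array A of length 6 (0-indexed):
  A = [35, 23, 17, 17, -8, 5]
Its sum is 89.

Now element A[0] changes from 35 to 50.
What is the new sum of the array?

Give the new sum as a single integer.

Old value at index 0: 35
New value at index 0: 50
Delta = 50 - 35 = 15
New sum = old_sum + delta = 89 + (15) = 104

Answer: 104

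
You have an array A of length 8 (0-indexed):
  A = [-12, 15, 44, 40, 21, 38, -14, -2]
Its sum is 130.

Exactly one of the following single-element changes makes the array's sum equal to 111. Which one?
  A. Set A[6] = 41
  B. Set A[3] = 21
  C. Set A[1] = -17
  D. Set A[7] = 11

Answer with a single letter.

Answer: B

Derivation:
Option A: A[6] -14->41, delta=55, new_sum=130+(55)=185
Option B: A[3] 40->21, delta=-19, new_sum=130+(-19)=111 <-- matches target
Option C: A[1] 15->-17, delta=-32, new_sum=130+(-32)=98
Option D: A[7] -2->11, delta=13, new_sum=130+(13)=143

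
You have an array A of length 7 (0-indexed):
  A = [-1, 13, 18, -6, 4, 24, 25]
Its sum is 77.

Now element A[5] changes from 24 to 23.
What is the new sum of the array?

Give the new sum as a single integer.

Answer: 76

Derivation:
Old value at index 5: 24
New value at index 5: 23
Delta = 23 - 24 = -1
New sum = old_sum + delta = 77 + (-1) = 76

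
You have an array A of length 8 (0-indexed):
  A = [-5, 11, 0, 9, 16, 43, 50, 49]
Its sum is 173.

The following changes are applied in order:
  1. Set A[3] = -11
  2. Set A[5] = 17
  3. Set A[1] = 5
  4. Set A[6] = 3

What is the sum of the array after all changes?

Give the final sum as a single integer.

Answer: 74

Derivation:
Initial sum: 173
Change 1: A[3] 9 -> -11, delta = -20, sum = 153
Change 2: A[5] 43 -> 17, delta = -26, sum = 127
Change 3: A[1] 11 -> 5, delta = -6, sum = 121
Change 4: A[6] 50 -> 3, delta = -47, sum = 74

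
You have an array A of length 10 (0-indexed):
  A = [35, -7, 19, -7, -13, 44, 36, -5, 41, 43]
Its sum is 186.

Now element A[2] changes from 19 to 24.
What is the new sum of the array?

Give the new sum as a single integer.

Old value at index 2: 19
New value at index 2: 24
Delta = 24 - 19 = 5
New sum = old_sum + delta = 186 + (5) = 191

Answer: 191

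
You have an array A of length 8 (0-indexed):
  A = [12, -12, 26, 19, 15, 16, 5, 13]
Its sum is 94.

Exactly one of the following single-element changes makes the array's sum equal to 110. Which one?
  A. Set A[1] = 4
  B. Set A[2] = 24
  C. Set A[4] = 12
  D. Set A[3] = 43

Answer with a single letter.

Option A: A[1] -12->4, delta=16, new_sum=94+(16)=110 <-- matches target
Option B: A[2] 26->24, delta=-2, new_sum=94+(-2)=92
Option C: A[4] 15->12, delta=-3, new_sum=94+(-3)=91
Option D: A[3] 19->43, delta=24, new_sum=94+(24)=118

Answer: A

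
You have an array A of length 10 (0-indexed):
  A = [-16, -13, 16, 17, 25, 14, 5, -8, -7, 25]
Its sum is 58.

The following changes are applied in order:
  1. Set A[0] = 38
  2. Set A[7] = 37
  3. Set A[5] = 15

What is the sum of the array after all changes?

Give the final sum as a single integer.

Answer: 158

Derivation:
Initial sum: 58
Change 1: A[0] -16 -> 38, delta = 54, sum = 112
Change 2: A[7] -8 -> 37, delta = 45, sum = 157
Change 3: A[5] 14 -> 15, delta = 1, sum = 158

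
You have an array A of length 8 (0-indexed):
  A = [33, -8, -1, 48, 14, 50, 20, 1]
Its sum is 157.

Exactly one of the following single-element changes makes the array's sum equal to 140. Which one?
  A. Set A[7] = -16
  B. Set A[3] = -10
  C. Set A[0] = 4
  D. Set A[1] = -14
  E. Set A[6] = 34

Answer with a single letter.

Option A: A[7] 1->-16, delta=-17, new_sum=157+(-17)=140 <-- matches target
Option B: A[3] 48->-10, delta=-58, new_sum=157+(-58)=99
Option C: A[0] 33->4, delta=-29, new_sum=157+(-29)=128
Option D: A[1] -8->-14, delta=-6, new_sum=157+(-6)=151
Option E: A[6] 20->34, delta=14, new_sum=157+(14)=171

Answer: A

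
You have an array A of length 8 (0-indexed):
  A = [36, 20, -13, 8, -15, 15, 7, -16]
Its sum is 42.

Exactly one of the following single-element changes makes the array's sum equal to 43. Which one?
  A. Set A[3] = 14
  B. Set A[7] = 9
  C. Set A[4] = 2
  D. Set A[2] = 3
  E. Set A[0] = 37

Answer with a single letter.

Option A: A[3] 8->14, delta=6, new_sum=42+(6)=48
Option B: A[7] -16->9, delta=25, new_sum=42+(25)=67
Option C: A[4] -15->2, delta=17, new_sum=42+(17)=59
Option D: A[2] -13->3, delta=16, new_sum=42+(16)=58
Option E: A[0] 36->37, delta=1, new_sum=42+(1)=43 <-- matches target

Answer: E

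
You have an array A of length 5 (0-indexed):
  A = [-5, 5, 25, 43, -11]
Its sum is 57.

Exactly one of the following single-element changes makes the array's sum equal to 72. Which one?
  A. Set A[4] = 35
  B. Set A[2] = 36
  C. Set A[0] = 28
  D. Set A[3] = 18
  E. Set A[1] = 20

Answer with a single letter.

Answer: E

Derivation:
Option A: A[4] -11->35, delta=46, new_sum=57+(46)=103
Option B: A[2] 25->36, delta=11, new_sum=57+(11)=68
Option C: A[0] -5->28, delta=33, new_sum=57+(33)=90
Option D: A[3] 43->18, delta=-25, new_sum=57+(-25)=32
Option E: A[1] 5->20, delta=15, new_sum=57+(15)=72 <-- matches target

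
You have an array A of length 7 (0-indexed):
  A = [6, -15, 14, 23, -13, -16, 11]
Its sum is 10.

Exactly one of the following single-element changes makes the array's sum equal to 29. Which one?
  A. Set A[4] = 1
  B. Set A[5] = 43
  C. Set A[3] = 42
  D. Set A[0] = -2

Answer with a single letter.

Answer: C

Derivation:
Option A: A[4] -13->1, delta=14, new_sum=10+(14)=24
Option B: A[5] -16->43, delta=59, new_sum=10+(59)=69
Option C: A[3] 23->42, delta=19, new_sum=10+(19)=29 <-- matches target
Option D: A[0] 6->-2, delta=-8, new_sum=10+(-8)=2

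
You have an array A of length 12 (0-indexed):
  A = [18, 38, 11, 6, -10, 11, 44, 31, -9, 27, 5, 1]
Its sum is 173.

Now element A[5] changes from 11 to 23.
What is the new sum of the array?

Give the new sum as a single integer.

Old value at index 5: 11
New value at index 5: 23
Delta = 23 - 11 = 12
New sum = old_sum + delta = 173 + (12) = 185

Answer: 185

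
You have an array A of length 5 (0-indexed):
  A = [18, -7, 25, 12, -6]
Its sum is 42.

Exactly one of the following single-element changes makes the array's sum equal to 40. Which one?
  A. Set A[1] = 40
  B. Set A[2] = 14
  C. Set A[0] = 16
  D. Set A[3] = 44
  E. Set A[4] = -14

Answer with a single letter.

Answer: C

Derivation:
Option A: A[1] -7->40, delta=47, new_sum=42+(47)=89
Option B: A[2] 25->14, delta=-11, new_sum=42+(-11)=31
Option C: A[0] 18->16, delta=-2, new_sum=42+(-2)=40 <-- matches target
Option D: A[3] 12->44, delta=32, new_sum=42+(32)=74
Option E: A[4] -6->-14, delta=-8, new_sum=42+(-8)=34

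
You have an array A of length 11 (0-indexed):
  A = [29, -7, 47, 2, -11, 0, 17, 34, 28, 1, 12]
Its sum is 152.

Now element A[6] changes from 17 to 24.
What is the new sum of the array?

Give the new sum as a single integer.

Old value at index 6: 17
New value at index 6: 24
Delta = 24 - 17 = 7
New sum = old_sum + delta = 152 + (7) = 159

Answer: 159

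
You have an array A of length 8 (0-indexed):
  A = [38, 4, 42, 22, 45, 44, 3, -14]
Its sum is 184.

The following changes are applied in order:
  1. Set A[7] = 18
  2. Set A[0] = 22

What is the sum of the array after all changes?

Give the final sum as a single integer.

Answer: 200

Derivation:
Initial sum: 184
Change 1: A[7] -14 -> 18, delta = 32, sum = 216
Change 2: A[0] 38 -> 22, delta = -16, sum = 200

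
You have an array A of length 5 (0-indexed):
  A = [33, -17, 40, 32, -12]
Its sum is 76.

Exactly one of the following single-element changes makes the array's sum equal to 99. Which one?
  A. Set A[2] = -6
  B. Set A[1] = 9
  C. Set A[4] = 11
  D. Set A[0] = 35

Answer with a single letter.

Answer: C

Derivation:
Option A: A[2] 40->-6, delta=-46, new_sum=76+(-46)=30
Option B: A[1] -17->9, delta=26, new_sum=76+(26)=102
Option C: A[4] -12->11, delta=23, new_sum=76+(23)=99 <-- matches target
Option D: A[0] 33->35, delta=2, new_sum=76+(2)=78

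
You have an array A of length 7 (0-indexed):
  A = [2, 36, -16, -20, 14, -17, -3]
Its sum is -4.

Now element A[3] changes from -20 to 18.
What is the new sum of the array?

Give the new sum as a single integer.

Answer: 34

Derivation:
Old value at index 3: -20
New value at index 3: 18
Delta = 18 - -20 = 38
New sum = old_sum + delta = -4 + (38) = 34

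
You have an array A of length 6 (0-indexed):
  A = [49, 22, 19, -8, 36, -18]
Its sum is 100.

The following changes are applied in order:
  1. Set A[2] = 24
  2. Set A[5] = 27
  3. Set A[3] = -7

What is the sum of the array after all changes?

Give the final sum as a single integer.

Answer: 151

Derivation:
Initial sum: 100
Change 1: A[2] 19 -> 24, delta = 5, sum = 105
Change 2: A[5] -18 -> 27, delta = 45, sum = 150
Change 3: A[3] -8 -> -7, delta = 1, sum = 151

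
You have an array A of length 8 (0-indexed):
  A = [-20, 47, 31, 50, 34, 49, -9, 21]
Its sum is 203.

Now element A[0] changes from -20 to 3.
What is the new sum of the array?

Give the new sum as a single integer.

Old value at index 0: -20
New value at index 0: 3
Delta = 3 - -20 = 23
New sum = old_sum + delta = 203 + (23) = 226

Answer: 226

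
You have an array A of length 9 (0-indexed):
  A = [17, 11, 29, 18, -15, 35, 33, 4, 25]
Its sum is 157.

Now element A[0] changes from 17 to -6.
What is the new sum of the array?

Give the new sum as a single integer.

Answer: 134

Derivation:
Old value at index 0: 17
New value at index 0: -6
Delta = -6 - 17 = -23
New sum = old_sum + delta = 157 + (-23) = 134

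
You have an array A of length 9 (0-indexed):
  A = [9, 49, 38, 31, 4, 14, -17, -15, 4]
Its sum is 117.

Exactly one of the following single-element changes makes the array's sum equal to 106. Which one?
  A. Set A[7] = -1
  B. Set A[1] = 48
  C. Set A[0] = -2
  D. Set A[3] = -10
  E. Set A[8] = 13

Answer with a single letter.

Answer: C

Derivation:
Option A: A[7] -15->-1, delta=14, new_sum=117+(14)=131
Option B: A[1] 49->48, delta=-1, new_sum=117+(-1)=116
Option C: A[0] 9->-2, delta=-11, new_sum=117+(-11)=106 <-- matches target
Option D: A[3] 31->-10, delta=-41, new_sum=117+(-41)=76
Option E: A[8] 4->13, delta=9, new_sum=117+(9)=126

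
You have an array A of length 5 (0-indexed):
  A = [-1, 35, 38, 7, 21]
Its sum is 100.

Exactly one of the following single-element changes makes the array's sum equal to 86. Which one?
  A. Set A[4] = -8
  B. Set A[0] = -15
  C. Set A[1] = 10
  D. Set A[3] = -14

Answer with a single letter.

Answer: B

Derivation:
Option A: A[4] 21->-8, delta=-29, new_sum=100+(-29)=71
Option B: A[0] -1->-15, delta=-14, new_sum=100+(-14)=86 <-- matches target
Option C: A[1] 35->10, delta=-25, new_sum=100+(-25)=75
Option D: A[3] 7->-14, delta=-21, new_sum=100+(-21)=79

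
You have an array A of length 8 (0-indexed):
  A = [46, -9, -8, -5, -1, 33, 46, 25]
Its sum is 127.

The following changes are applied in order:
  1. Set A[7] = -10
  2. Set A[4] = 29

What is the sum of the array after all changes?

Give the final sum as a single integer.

Initial sum: 127
Change 1: A[7] 25 -> -10, delta = -35, sum = 92
Change 2: A[4] -1 -> 29, delta = 30, sum = 122

Answer: 122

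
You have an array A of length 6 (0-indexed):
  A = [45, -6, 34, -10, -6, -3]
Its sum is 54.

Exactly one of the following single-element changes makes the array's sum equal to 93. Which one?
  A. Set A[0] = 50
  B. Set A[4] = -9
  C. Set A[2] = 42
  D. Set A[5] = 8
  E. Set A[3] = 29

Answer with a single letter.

Option A: A[0] 45->50, delta=5, new_sum=54+(5)=59
Option B: A[4] -6->-9, delta=-3, new_sum=54+(-3)=51
Option C: A[2] 34->42, delta=8, new_sum=54+(8)=62
Option D: A[5] -3->8, delta=11, new_sum=54+(11)=65
Option E: A[3] -10->29, delta=39, new_sum=54+(39)=93 <-- matches target

Answer: E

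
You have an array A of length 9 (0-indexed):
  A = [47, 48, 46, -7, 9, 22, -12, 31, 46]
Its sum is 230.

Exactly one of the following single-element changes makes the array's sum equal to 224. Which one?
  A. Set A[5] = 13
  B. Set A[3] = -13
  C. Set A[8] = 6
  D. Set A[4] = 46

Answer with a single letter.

Option A: A[5] 22->13, delta=-9, new_sum=230+(-9)=221
Option B: A[3] -7->-13, delta=-6, new_sum=230+(-6)=224 <-- matches target
Option C: A[8] 46->6, delta=-40, new_sum=230+(-40)=190
Option D: A[4] 9->46, delta=37, new_sum=230+(37)=267

Answer: B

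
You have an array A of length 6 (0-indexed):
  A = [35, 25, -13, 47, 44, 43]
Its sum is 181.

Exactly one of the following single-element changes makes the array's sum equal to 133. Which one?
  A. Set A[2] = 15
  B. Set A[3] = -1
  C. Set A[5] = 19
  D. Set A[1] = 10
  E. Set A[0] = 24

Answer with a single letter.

Answer: B

Derivation:
Option A: A[2] -13->15, delta=28, new_sum=181+(28)=209
Option B: A[3] 47->-1, delta=-48, new_sum=181+(-48)=133 <-- matches target
Option C: A[5] 43->19, delta=-24, new_sum=181+(-24)=157
Option D: A[1] 25->10, delta=-15, new_sum=181+(-15)=166
Option E: A[0] 35->24, delta=-11, new_sum=181+(-11)=170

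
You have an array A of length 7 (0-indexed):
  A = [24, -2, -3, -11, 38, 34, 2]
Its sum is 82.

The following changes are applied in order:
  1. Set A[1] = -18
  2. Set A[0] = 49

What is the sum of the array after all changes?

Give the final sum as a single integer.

Initial sum: 82
Change 1: A[1] -2 -> -18, delta = -16, sum = 66
Change 2: A[0] 24 -> 49, delta = 25, sum = 91

Answer: 91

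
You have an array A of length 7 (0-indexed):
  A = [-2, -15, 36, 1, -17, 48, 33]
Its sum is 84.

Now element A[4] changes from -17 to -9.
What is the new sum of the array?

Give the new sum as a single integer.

Answer: 92

Derivation:
Old value at index 4: -17
New value at index 4: -9
Delta = -9 - -17 = 8
New sum = old_sum + delta = 84 + (8) = 92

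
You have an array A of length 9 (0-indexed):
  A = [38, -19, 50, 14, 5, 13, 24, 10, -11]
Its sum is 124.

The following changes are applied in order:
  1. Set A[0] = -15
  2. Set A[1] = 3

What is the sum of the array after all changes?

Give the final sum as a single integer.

Answer: 93

Derivation:
Initial sum: 124
Change 1: A[0] 38 -> -15, delta = -53, sum = 71
Change 2: A[1] -19 -> 3, delta = 22, sum = 93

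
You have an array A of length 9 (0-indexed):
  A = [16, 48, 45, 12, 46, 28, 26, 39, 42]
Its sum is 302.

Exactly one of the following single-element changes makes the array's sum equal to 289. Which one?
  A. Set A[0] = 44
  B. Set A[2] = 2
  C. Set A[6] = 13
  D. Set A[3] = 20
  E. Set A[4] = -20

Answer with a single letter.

Option A: A[0] 16->44, delta=28, new_sum=302+(28)=330
Option B: A[2] 45->2, delta=-43, new_sum=302+(-43)=259
Option C: A[6] 26->13, delta=-13, new_sum=302+(-13)=289 <-- matches target
Option D: A[3] 12->20, delta=8, new_sum=302+(8)=310
Option E: A[4] 46->-20, delta=-66, new_sum=302+(-66)=236

Answer: C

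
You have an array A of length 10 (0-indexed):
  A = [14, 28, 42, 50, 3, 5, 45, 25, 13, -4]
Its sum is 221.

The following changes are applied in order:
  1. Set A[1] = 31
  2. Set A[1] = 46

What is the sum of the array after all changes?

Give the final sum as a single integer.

Initial sum: 221
Change 1: A[1] 28 -> 31, delta = 3, sum = 224
Change 2: A[1] 31 -> 46, delta = 15, sum = 239

Answer: 239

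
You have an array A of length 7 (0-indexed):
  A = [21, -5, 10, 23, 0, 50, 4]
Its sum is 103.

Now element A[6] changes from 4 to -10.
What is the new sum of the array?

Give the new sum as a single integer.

Old value at index 6: 4
New value at index 6: -10
Delta = -10 - 4 = -14
New sum = old_sum + delta = 103 + (-14) = 89

Answer: 89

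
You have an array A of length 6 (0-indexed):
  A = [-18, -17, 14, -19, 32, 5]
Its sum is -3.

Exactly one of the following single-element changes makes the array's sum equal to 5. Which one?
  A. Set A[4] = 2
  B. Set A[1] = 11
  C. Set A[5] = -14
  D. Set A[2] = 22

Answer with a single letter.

Answer: D

Derivation:
Option A: A[4] 32->2, delta=-30, new_sum=-3+(-30)=-33
Option B: A[1] -17->11, delta=28, new_sum=-3+(28)=25
Option C: A[5] 5->-14, delta=-19, new_sum=-3+(-19)=-22
Option D: A[2] 14->22, delta=8, new_sum=-3+(8)=5 <-- matches target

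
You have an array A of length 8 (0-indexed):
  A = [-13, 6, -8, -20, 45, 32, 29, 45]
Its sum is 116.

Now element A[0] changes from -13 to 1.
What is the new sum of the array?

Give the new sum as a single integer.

Answer: 130

Derivation:
Old value at index 0: -13
New value at index 0: 1
Delta = 1 - -13 = 14
New sum = old_sum + delta = 116 + (14) = 130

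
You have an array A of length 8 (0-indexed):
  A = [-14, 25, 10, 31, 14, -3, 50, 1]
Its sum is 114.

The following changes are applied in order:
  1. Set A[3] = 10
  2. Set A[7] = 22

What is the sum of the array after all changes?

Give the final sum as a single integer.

Answer: 114

Derivation:
Initial sum: 114
Change 1: A[3] 31 -> 10, delta = -21, sum = 93
Change 2: A[7] 1 -> 22, delta = 21, sum = 114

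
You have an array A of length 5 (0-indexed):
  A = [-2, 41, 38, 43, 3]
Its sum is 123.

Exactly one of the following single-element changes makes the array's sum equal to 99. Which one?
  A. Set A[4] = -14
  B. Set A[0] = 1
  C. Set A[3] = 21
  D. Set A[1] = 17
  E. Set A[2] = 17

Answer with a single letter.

Option A: A[4] 3->-14, delta=-17, new_sum=123+(-17)=106
Option B: A[0] -2->1, delta=3, new_sum=123+(3)=126
Option C: A[3] 43->21, delta=-22, new_sum=123+(-22)=101
Option D: A[1] 41->17, delta=-24, new_sum=123+(-24)=99 <-- matches target
Option E: A[2] 38->17, delta=-21, new_sum=123+(-21)=102

Answer: D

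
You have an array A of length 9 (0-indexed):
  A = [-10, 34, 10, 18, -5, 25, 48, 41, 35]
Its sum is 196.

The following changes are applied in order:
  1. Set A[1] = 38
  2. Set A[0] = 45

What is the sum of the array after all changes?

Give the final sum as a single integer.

Answer: 255

Derivation:
Initial sum: 196
Change 1: A[1] 34 -> 38, delta = 4, sum = 200
Change 2: A[0] -10 -> 45, delta = 55, sum = 255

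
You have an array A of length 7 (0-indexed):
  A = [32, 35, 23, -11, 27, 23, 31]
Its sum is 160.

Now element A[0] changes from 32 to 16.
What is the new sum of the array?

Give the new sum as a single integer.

Old value at index 0: 32
New value at index 0: 16
Delta = 16 - 32 = -16
New sum = old_sum + delta = 160 + (-16) = 144

Answer: 144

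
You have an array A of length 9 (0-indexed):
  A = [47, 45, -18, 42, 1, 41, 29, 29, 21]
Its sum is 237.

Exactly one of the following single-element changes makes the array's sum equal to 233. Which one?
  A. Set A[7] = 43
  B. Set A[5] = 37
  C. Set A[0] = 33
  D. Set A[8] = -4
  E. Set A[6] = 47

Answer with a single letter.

Answer: B

Derivation:
Option A: A[7] 29->43, delta=14, new_sum=237+(14)=251
Option B: A[5] 41->37, delta=-4, new_sum=237+(-4)=233 <-- matches target
Option C: A[0] 47->33, delta=-14, new_sum=237+(-14)=223
Option D: A[8] 21->-4, delta=-25, new_sum=237+(-25)=212
Option E: A[6] 29->47, delta=18, new_sum=237+(18)=255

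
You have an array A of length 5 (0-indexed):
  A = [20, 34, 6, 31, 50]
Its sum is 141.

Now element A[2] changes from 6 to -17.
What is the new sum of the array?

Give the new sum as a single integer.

Old value at index 2: 6
New value at index 2: -17
Delta = -17 - 6 = -23
New sum = old_sum + delta = 141 + (-23) = 118

Answer: 118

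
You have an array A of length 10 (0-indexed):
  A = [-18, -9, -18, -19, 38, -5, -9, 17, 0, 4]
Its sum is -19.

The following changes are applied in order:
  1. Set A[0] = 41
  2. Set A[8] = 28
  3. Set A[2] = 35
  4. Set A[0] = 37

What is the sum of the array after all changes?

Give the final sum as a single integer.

Initial sum: -19
Change 1: A[0] -18 -> 41, delta = 59, sum = 40
Change 2: A[8] 0 -> 28, delta = 28, sum = 68
Change 3: A[2] -18 -> 35, delta = 53, sum = 121
Change 4: A[0] 41 -> 37, delta = -4, sum = 117

Answer: 117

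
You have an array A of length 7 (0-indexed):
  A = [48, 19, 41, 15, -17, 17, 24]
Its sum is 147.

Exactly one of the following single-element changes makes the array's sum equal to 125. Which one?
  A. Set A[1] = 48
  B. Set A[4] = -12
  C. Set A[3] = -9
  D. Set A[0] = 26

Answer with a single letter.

Option A: A[1] 19->48, delta=29, new_sum=147+(29)=176
Option B: A[4] -17->-12, delta=5, new_sum=147+(5)=152
Option C: A[3] 15->-9, delta=-24, new_sum=147+(-24)=123
Option D: A[0] 48->26, delta=-22, new_sum=147+(-22)=125 <-- matches target

Answer: D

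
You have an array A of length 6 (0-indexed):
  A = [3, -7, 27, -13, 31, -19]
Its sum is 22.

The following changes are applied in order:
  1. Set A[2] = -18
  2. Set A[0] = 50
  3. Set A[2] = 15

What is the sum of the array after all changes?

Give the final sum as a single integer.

Initial sum: 22
Change 1: A[2] 27 -> -18, delta = -45, sum = -23
Change 2: A[0] 3 -> 50, delta = 47, sum = 24
Change 3: A[2] -18 -> 15, delta = 33, sum = 57

Answer: 57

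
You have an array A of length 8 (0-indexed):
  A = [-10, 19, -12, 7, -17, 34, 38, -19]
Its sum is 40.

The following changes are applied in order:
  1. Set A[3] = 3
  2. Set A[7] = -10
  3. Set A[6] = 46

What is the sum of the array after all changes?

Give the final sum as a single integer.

Answer: 53

Derivation:
Initial sum: 40
Change 1: A[3] 7 -> 3, delta = -4, sum = 36
Change 2: A[7] -19 -> -10, delta = 9, sum = 45
Change 3: A[6] 38 -> 46, delta = 8, sum = 53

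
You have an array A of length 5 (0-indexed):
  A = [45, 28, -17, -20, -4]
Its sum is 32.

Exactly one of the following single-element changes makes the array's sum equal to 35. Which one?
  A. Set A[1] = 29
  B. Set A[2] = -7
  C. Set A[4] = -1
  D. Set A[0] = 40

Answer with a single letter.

Answer: C

Derivation:
Option A: A[1] 28->29, delta=1, new_sum=32+(1)=33
Option B: A[2] -17->-7, delta=10, new_sum=32+(10)=42
Option C: A[4] -4->-1, delta=3, new_sum=32+(3)=35 <-- matches target
Option D: A[0] 45->40, delta=-5, new_sum=32+(-5)=27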